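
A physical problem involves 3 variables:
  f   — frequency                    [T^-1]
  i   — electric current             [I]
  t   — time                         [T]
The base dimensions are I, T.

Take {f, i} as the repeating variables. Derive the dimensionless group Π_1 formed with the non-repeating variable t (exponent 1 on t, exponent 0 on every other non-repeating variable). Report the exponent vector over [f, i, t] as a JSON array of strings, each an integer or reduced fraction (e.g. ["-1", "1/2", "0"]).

["1", "0", "1"]

Dimensional matrix (I×T by f×i×t):
  I: [ 0  1  0]
  T: [-1  0  1]
RREF → pivots at {f,i} ⇒ r = 2
Repeat: f,i; free: t
RREF:
  r0: [   1    0   -1]
  r1: [   0    1    0]
Fix exponent of t at 1; solve each RREF row for its pivot's exponent:
  r0: exp(f) + (-1)·1 = 0 ⇒ exp(f) = 1
  r1: exp(i) + (0)·1 = 0 ⇒ exp(i) = 0
Π_1 = f · t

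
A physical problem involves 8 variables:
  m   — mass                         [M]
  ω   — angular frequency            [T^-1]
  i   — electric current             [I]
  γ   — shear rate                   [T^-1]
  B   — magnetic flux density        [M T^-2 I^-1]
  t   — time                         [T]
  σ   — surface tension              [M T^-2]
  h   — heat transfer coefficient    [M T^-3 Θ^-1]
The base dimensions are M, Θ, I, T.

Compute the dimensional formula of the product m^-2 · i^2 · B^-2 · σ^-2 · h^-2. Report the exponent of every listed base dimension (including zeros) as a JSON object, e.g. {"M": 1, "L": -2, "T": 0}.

Exponent matrix [M,Θ,I,T] × [m,ω,i,γ,B,t,σ,h]:
  M: [ 1  0  0  0  1  0  1  1]
  Θ: [ 0  0  0  0  0  0  0 -1]
  I: [ 0  0  1  0 -1  0  0  0]
  T: [ 0 -1  0 -1 -2  1 -2 -3]
  [M]: (-2)·1+(2)·0+(-2)·1+(-2)·1+(-2)·1 = -8
  [Θ]: (-2)·0+(2)·0+(-2)·0+(-2)·0+(-2)·-1 = 2
  [I]: (-2)·0+(2)·1+(-2)·-1+(-2)·0+(-2)·0 = 4
  [T]: (-2)·0+(2)·0+(-2)·-2+(-2)·-2+(-2)·-3 = 14
⇒ M^-8 Θ^2 I^4 T^14

{"M": -8, "Θ": 2, "I": 4, "T": 14}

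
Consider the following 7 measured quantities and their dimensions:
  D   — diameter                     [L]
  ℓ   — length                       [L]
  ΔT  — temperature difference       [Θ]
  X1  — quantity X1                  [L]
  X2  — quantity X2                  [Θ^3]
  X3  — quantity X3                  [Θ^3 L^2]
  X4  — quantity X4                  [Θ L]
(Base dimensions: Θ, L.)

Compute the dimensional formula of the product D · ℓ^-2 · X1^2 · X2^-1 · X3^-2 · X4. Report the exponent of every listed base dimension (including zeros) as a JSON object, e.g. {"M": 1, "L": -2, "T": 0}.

{"Θ": -8, "L": -2}

Exponent matrix [Θ,L] × [D,ℓ,ΔT,X1,X2,X3,X4]:
  Θ: [ 0  0  1  0  3  3  1]
  L: [ 1  1  0  1  0  2  1]
  [Θ]: (1)·0+(-2)·0+(2)·0+(-1)·3+(-2)·3+(1)·1 = -8
  [L]: (1)·1+(-2)·1+(2)·1+(-1)·0+(-2)·2+(1)·1 = -2
⇒ Θ^-8 L^-2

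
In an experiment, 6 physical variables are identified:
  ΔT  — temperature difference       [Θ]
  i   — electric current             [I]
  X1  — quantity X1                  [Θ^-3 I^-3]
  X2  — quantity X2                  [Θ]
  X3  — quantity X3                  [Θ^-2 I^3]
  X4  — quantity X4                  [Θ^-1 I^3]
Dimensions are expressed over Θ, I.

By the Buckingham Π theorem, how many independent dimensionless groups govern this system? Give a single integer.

4

Write exponents as rows Θ,I / cols ΔT,i,X1,X2,X3,X4:
  Θ: [ 1  0 -3  1 -2 -1]
  I: [ 0  1 -3  0  3  3]
Row reduction gives pivot columns ΔT,i; rank = 2
6 vars − rank 2 = 4 Π groups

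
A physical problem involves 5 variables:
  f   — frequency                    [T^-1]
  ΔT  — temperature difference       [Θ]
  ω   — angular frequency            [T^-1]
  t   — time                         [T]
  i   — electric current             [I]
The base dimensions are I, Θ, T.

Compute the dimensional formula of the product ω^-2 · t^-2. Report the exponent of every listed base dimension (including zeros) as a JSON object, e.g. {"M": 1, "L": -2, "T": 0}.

Exponent matrix [I,Θ,T] × [f,ΔT,ω,t,i]:
  I: [ 0  0  0  0  1]
  Θ: [ 0  1  0  0  0]
  T: [-1  0 -1  1  0]
  [I]: (-2)·0+(-2)·0 = 0
  [Θ]: (-2)·0+(-2)·0 = 0
  [T]: (-2)·-1+(-2)·1 = 0
⇒ 1 (dimensionless)

{"I": 0, "Θ": 0, "T": 0}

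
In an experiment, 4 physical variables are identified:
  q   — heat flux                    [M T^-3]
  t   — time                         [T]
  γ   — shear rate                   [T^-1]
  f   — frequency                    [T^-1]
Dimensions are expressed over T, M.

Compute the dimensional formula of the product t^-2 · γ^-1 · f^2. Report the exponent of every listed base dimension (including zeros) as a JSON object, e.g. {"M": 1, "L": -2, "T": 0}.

Exponent matrix [T,M] × [q,t,γ,f]:
  T: [-3  1 -1 -1]
  M: [ 1  0  0  0]
  [T]: (-2)·1+(-1)·-1+(2)·-1 = -3
  [M]: (-2)·0+(-1)·0+(2)·0 = 0
⇒ T^-3

{"T": -3, "M": 0}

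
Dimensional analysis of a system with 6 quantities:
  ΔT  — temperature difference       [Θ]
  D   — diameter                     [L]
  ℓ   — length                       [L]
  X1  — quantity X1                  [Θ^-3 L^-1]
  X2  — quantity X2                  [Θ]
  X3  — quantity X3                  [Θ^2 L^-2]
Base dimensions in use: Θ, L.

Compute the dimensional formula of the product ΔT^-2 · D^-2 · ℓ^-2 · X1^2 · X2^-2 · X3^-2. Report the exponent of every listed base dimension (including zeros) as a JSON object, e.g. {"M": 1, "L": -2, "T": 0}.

{"Θ": -14, "L": -2}

Dimensional matrix (Θ×L by ΔT×D×ℓ×X1×X2×X3):
  Θ: [ 1  0  0 -3  1  2]
  L: [ 0  1  1 -1  0 -2]
  [Θ]: (-2)·1+(-2)·0+(-2)·0+(2)·-3+(-2)·1+(-2)·2 = -14
  [L]: (-2)·0+(-2)·1+(-2)·1+(2)·-1+(-2)·0+(-2)·-2 = -2
⇒ Θ^-14 L^-2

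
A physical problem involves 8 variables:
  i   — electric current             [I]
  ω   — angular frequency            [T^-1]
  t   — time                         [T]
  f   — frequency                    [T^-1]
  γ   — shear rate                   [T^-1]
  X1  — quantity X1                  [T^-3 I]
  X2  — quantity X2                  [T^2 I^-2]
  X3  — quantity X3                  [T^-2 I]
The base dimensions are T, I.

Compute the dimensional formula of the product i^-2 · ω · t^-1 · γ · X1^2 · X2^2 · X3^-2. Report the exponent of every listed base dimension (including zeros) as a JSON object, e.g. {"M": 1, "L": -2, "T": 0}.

{"T": -1, "I": -6}

Write exponents as rows T,I / cols i,ω,t,f,γ,X1,X2,X3:
  T: [ 0 -1  1 -1 -1 -3  2 -2]
  I: [ 1  0  0  0  0  1 -2  1]
  [T]: (-2)·0+(1)·-1+(-1)·1+(1)·-1+(2)·-3+(2)·2+(-2)·-2 = -1
  [I]: (-2)·1+(1)·0+(-1)·0+(1)·0+(2)·1+(2)·-2+(-2)·1 = -6
⇒ T^-1 I^-6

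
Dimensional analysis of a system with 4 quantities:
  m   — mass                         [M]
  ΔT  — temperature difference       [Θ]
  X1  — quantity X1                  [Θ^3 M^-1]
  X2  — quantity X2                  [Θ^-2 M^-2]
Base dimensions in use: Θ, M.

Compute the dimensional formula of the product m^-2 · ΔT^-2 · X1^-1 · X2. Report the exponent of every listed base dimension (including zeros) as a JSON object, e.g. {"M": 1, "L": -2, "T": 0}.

Dimensional matrix (Θ×M by m×ΔT×X1×X2):
  Θ: [ 0  1  3 -2]
  M: [ 1  0 -1 -2]
  [Θ]: (-2)·0+(-2)·1+(-1)·3+(1)·-2 = -7
  [M]: (-2)·1+(-2)·0+(-1)·-1+(1)·-2 = -3
⇒ Θ^-7 M^-3

{"Θ": -7, "M": -3}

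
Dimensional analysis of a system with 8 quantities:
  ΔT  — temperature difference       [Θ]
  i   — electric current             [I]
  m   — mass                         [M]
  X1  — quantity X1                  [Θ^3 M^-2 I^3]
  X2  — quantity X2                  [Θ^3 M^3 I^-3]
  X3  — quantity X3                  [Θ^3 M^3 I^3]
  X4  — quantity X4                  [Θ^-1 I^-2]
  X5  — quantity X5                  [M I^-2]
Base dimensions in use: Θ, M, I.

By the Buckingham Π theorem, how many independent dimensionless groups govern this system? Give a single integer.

Exponent matrix [Θ,M,I] × [ΔT,i,m,X1,X2,X3,X4,X5]:
  Θ: [ 1  0  0  3  3  3 -1  0]
  M: [ 0  0  1 -2  3  3  0  1]
  I: [ 0  1  0  3 -3  3 -2 -2]
Echelon form has 3 nonzero rows (pivots: ΔT,i,m)
8 vars − rank 3 = 5 Π groups

5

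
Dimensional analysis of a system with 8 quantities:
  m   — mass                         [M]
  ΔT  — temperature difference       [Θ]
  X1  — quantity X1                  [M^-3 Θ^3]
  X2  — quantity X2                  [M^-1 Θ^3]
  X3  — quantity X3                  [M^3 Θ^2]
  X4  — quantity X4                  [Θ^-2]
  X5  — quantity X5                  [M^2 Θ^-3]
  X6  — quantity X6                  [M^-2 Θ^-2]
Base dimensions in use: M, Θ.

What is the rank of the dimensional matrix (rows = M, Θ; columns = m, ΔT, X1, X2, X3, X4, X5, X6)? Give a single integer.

2

Write exponents as rows M,Θ / cols m,ΔT,X1,X2,X3,X4,X5,X6:
  M: [ 1  0 -3 -1  3  0  2 -2]
  Θ: [ 0  1  3  3  2 -2 -3 -2]
Echelon form has 2 nonzero rows (pivots: m,ΔT)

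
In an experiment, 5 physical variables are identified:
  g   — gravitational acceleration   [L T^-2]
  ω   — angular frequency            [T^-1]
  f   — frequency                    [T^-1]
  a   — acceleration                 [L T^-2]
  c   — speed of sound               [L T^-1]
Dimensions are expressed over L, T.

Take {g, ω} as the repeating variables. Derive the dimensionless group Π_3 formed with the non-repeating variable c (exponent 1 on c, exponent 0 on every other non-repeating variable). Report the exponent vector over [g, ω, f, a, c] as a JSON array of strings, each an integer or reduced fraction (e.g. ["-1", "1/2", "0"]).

Write exponents as rows L,T / cols g,ω,f,a,c:
  L: [ 1  0  0  1  1]
  T: [-2 -1 -1 -2 -1]
Row reduction gives pivot columns g,ω; rank = 2
Pivot set = {g,ω}, free = {f,a,c}
RREF:
  r0: [   1    0    0    1    1]
  r1: [   0    1    1    0   -1]
Fix exponent of c at 1, f at 0, a at 0; solve each RREF row for its pivot's exponent:
  r0: exp(g) + (1)·1 = 0 ⇒ exp(g) = -1
  r1: exp(ω) + (-1)·1 = 0 ⇒ exp(ω) = 1
Π_3 = g^-1 · ω · c

["-1", "1", "0", "0", "1"]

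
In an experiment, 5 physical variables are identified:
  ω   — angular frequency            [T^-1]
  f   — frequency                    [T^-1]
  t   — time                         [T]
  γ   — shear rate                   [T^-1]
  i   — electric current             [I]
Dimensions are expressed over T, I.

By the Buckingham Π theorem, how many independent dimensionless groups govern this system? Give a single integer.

3

Exponent matrix [T,I] × [ω,f,t,γ,i]:
  T: [-1 -1  1 -1  0]
  I: [ 0  0  0  0  1]
Row reduction gives pivot columns ω,i; rank = 2
Π count = n − r = 5 − 2 = 3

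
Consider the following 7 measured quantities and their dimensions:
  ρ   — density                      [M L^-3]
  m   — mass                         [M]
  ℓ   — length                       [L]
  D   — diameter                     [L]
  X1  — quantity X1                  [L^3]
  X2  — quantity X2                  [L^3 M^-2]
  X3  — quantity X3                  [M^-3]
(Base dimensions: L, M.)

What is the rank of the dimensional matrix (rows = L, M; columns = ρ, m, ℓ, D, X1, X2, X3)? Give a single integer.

2

Write exponents as rows L,M / cols ρ,m,ℓ,D,X1,X2,X3:
  L: [-3  0  1  1  3  3  0]
  M: [ 1  1  0  0  0 -2 -3]
Row reduction gives pivot columns ρ,m; rank = 2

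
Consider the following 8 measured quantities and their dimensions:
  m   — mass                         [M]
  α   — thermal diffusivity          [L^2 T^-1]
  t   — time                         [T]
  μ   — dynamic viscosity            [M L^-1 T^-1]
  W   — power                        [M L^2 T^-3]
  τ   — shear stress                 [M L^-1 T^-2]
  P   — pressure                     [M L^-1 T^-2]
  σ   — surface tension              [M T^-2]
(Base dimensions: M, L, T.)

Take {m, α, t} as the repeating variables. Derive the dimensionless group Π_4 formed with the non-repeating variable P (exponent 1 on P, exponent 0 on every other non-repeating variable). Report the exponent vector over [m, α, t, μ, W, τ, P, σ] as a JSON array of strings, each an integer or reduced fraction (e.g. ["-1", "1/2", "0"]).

["-1", "1/2", "5/2", "0", "0", "0", "1", "0"]

Dimensional matrix (M×L×T by m×α×t×μ×W×τ×P×σ):
  M: [ 1  0  0  1  1  1  1  1]
  L: [ 0  2  0 -1  2 -1 -1  0]
  T: [ 0 -1  1 -1 -3 -2 -2 -2]
Echelon form has 3 nonzero rows (pivots: m,α,t)
Pivot set = {m,α,t}, free = {μ,W,τ,P,σ}
RREF:
  r0: [   1    0    0    1    1    1    1    1]
  r1: [   0    1    0 -1/2    1 -1/2 -1/2    0]
  r2: [   0    0    1 -3/2   -2 -5/2 -5/2   -2]
Fix exponent of P at 1, μ at 0, W at 0, τ at 0, σ at 0; solve each RREF row for its pivot's exponent:
  r0: exp(m) + (1)·1 = 0 ⇒ exp(m) = -1
  r1: exp(α) + (-1/2)·1 = 0 ⇒ exp(α) = 1/2
  r2: exp(t) + (-5/2)·1 = 0 ⇒ exp(t) = 5/2
Π_4 = m^-1 · α^(1/2) · t^(5/2) · P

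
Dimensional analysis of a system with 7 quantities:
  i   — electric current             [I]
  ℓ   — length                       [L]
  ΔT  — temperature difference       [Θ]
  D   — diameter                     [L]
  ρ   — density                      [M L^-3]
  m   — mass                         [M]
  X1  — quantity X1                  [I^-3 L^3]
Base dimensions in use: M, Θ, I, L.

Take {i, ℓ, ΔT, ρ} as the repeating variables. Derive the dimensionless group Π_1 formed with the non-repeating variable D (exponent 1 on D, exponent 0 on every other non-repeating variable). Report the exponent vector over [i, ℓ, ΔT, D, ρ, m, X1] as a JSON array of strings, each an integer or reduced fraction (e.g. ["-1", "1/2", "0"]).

Write exponents as rows M,Θ,I,L / cols i,ℓ,ΔT,D,ρ,m,X1:
  M: [ 0  0  0  0  1  1  0]
  Θ: [ 0  0  1  0  0  0  0]
  I: [ 1  0  0  0  0  0 -3]
  L: [ 0  1  0  1 -3  0  3]
RREF → pivots at {i,ℓ,ΔT,ρ} ⇒ r = 4
Repeat: i,ℓ,ΔT,ρ; free: D,m,X1
RREF:
  r0: [   1    0    0    0    0    0   -3]
  r1: [   0    1    0    1    0    3    3]
  r2: [   0    0    1    0    0    0    0]
  r3: [   0    0    0    0    1    1    0]
Fix exponent of D at 1, m at 0, X1 at 0; solve each RREF row for its pivot's exponent:
  r0: exp(i) + (0)·1 = 0 ⇒ exp(i) = 0
  r1: exp(ℓ) + (1)·1 = 0 ⇒ exp(ℓ) = -1
  r2: exp(ΔT) + (0)·1 = 0 ⇒ exp(ΔT) = 0
  r3: exp(ρ) + (0)·1 = 0 ⇒ exp(ρ) = 0
Π_1 = ℓ^-1 · D

["0", "-1", "0", "1", "0", "0", "0"]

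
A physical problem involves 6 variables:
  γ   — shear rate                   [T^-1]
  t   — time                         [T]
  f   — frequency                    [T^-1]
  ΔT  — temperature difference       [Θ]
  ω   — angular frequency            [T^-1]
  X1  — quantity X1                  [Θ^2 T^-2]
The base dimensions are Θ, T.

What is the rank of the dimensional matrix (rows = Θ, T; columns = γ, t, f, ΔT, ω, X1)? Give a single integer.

Write exponents as rows Θ,T / cols γ,t,f,ΔT,ω,X1:
  Θ: [ 0  0  0  1  0  2]
  T: [-1  1 -1  0 -1 -2]
Echelon form has 2 nonzero rows (pivots: γ,ΔT)

2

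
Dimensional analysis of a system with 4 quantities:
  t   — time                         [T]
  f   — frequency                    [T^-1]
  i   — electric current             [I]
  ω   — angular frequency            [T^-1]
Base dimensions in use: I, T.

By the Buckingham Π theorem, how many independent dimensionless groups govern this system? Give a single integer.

Exponent matrix [I,T] × [t,f,i,ω]:
  I: [ 0  0  1  0]
  T: [ 1 -1  0 -1]
RREF → pivots at {t,i} ⇒ r = 2
4 vars − rank 2 = 2 Π groups

2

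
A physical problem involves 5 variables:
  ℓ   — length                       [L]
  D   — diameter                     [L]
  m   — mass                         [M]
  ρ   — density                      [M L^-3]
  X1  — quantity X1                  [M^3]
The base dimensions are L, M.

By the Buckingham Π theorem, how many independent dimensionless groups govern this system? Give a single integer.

3

Dimensional matrix (L×M by ℓ×D×m×ρ×X1):
  L: [ 1  1  0 -3  0]
  M: [ 0  0  1  1  3]
Row reduction gives pivot columns ℓ,m; rank = 2
5 vars − rank 2 = 3 Π groups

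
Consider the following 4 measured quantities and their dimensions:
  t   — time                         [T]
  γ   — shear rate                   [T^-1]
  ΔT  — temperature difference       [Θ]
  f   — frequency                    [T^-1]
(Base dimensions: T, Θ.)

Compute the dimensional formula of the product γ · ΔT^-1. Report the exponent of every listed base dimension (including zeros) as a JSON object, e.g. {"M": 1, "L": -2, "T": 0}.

Exponent matrix [T,Θ] × [t,γ,ΔT,f]:
  T: [ 1 -1  0 -1]
  Θ: [ 0  0  1  0]
  [T]: (1)·-1+(-1)·0 = -1
  [Θ]: (1)·0+(-1)·1 = -1
⇒ T^-1 Θ^-1

{"T": -1, "Θ": -1}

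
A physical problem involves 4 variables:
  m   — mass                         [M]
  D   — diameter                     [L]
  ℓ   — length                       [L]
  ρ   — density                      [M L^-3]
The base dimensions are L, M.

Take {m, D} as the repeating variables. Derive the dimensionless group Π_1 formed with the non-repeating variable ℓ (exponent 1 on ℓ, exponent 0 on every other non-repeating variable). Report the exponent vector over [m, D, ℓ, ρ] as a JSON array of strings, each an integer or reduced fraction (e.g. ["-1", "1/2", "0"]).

Exponent matrix [L,M] × [m,D,ℓ,ρ]:
  L: [ 0  1  1 -3]
  M: [ 1  0  0  1]
Row reduction gives pivot columns m,D; rank = 2
Repeat: m,D; free: ℓ,ρ
RREF:
  r0: [   1    0    0    1]
  r1: [   0    1    1   -3]
Fix exponent of ℓ at 1, ρ at 0; solve each RREF row for its pivot's exponent:
  r0: exp(m) + (0)·1 = 0 ⇒ exp(m) = 0
  r1: exp(D) + (1)·1 = 0 ⇒ exp(D) = -1
Π_1 = D^-1 · ℓ

["0", "-1", "1", "0"]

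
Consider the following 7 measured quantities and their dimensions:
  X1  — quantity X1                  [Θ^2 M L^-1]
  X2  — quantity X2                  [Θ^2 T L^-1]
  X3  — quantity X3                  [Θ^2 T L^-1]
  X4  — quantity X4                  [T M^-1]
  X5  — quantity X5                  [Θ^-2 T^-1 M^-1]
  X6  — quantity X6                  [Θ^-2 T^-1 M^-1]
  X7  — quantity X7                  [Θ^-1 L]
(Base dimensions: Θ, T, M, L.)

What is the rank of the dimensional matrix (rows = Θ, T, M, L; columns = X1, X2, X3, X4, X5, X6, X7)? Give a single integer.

3

Dimensional matrix (Θ×T×M×L by X1×X2×X3×X4×X5×X6×X7):
  Θ: [ 2  2  2  0 -2 -2 -1]
  T: [ 0  1  1  1 -1 -1  0]
  M: [ 1  0  0 -1 -1 -1  0]
  L: [-1 -1 -1  0  0  0  1]
Row reduction gives pivot columns X1,X2,X5; rank = 3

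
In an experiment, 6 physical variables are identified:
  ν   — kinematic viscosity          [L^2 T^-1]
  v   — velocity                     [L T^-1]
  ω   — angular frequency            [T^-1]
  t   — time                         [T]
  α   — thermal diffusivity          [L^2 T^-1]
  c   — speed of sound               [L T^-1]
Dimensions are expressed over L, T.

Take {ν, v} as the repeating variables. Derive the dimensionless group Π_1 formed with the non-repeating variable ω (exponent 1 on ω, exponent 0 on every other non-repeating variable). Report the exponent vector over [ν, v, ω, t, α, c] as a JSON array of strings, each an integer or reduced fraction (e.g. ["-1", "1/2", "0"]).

Dimensional matrix (L×T by ν×v×ω×t×α×c):
  L: [ 2  1  0  0  2  1]
  T: [-1 -1 -1  1 -1 -1]
Row reduction gives pivot columns ν,v; rank = 2
Pivot set = {ν,v}, free = {ω,t,α,c}
RREF:
  r0: [   1    0   -1    1    1    0]
  r1: [   0    1    2   -2    0    1]
Fix exponent of ω at 1, t at 0, α at 0, c at 0; solve each RREF row for its pivot's exponent:
  r0: exp(ν) + (-1)·1 = 0 ⇒ exp(ν) = 1
  r1: exp(v) + (2)·1 = 0 ⇒ exp(v) = -2
Π_1 = ν · v^-2 · ω

["1", "-2", "1", "0", "0", "0"]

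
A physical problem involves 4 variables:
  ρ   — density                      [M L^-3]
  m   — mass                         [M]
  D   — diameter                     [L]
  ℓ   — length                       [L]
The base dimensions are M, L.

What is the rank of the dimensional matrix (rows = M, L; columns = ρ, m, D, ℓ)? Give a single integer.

2

Write exponents as rows M,L / cols ρ,m,D,ℓ:
  M: [ 1  1  0  0]
  L: [-3  0  1  1]
Echelon form has 2 nonzero rows (pivots: ρ,m)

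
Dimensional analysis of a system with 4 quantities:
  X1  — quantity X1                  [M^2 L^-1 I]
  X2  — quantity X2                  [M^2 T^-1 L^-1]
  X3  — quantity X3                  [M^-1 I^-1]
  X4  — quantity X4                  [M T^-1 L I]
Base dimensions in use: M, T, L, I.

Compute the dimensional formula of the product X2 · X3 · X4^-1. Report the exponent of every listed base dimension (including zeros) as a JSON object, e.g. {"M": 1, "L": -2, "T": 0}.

{"M": 0, "T": 0, "L": -2, "I": -2}

Exponent matrix [M,T,L,I] × [X1,X2,X3,X4]:
  M: [ 2  2 -1  1]
  T: [ 0 -1  0 -1]
  L: [-1 -1  0  1]
  I: [ 1  0 -1  1]
  [M]: (1)·2+(1)·-1+(-1)·1 = 0
  [T]: (1)·-1+(1)·0+(-1)·-1 = 0
  [L]: (1)·-1+(1)·0+(-1)·1 = -2
  [I]: (1)·0+(1)·-1+(-1)·1 = -2
⇒ L^-2 I^-2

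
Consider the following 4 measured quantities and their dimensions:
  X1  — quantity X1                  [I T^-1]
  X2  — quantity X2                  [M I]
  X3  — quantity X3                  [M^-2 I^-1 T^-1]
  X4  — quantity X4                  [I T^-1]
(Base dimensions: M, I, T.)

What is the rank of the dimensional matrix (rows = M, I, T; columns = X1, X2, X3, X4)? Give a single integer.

2

Exponent matrix [M,I,T] × [X1,X2,X3,X4]:
  M: [ 0  1 -2  0]
  I: [ 1  1 -1  1]
  T: [-1  0 -1 -1]
RREF → pivots at {X1,X2} ⇒ r = 2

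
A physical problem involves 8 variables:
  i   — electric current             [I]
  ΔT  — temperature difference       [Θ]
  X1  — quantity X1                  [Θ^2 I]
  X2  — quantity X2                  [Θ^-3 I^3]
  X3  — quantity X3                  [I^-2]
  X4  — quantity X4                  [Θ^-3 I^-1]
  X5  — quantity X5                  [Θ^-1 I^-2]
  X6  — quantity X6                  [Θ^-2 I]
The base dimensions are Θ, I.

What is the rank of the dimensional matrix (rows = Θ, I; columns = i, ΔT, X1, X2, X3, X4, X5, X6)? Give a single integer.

Dimensional matrix (Θ×I by i×ΔT×X1×X2×X3×X4×X5×X6):
  Θ: [ 0  1  2 -3  0 -3 -1 -2]
  I: [ 1  0  1  3 -2 -1 -2  1]
Echelon form has 2 nonzero rows (pivots: i,ΔT)

2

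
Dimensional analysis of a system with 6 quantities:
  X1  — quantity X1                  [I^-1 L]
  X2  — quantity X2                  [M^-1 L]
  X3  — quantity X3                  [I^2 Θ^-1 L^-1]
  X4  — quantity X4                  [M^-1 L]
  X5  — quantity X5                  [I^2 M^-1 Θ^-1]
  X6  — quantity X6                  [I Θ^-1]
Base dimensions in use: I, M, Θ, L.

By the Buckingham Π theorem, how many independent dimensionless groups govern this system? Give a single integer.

Write exponents as rows I,M,Θ,L / cols X1,X2,X3,X4,X5,X6:
  I: [-1  0  2  0  2  1]
  M: [ 0 -1  0 -1 -1  0]
  Θ: [ 0  0 -1  0 -1 -1]
  L: [ 1  1 -1  1  0  0]
Row reduction gives pivot columns X1,X2,X3; rank = 3
n=6, r=3 ⇒ 3 dimensionless groups

3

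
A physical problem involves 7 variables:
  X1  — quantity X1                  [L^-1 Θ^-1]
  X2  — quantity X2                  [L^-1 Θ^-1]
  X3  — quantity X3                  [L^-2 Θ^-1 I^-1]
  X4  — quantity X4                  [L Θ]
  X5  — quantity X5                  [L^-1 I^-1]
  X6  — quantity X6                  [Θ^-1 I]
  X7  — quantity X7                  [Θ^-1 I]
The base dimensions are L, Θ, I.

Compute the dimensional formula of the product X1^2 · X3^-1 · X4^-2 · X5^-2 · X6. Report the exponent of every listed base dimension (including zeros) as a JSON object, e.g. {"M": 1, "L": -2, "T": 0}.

Dimensional matrix (L×Θ×I by X1×X2×X3×X4×X5×X6×X7):
  L: [-1 -1 -2  1 -1  0  0]
  Θ: [-1 -1 -1  1  0 -1 -1]
  I: [ 0  0 -1  0 -1  1  1]
  [L]: (2)·-1+(-1)·-2+(-2)·1+(-2)·-1+(1)·0 = 0
  [Θ]: (2)·-1+(-1)·-1+(-2)·1+(-2)·0+(1)·-1 = -4
  [I]: (2)·0+(-1)·-1+(-2)·0+(-2)·-1+(1)·1 = 4
⇒ Θ^-4 I^4

{"L": 0, "Θ": -4, "I": 4}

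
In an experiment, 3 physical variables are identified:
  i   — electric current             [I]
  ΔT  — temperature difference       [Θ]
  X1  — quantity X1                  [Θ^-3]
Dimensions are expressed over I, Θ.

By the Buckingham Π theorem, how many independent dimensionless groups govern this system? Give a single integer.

1

Exponent matrix [I,Θ] × [i,ΔT,X1]:
  I: [ 1  0  0]
  Θ: [ 0  1 -3]
Echelon form has 2 nonzero rows (pivots: i,ΔT)
Π count = n − r = 3 − 2 = 1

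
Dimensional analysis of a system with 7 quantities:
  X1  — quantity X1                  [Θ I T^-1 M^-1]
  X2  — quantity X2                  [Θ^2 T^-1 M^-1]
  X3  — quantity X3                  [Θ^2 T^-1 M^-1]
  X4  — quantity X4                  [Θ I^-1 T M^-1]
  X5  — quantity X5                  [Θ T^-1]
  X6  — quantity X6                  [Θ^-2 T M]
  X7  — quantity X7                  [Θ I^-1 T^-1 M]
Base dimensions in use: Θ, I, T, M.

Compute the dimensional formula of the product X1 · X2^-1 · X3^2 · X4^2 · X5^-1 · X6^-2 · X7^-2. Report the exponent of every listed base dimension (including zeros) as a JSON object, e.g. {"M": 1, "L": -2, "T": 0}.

{"Θ": 6, "I": 1, "T": 1, "M": -8}

Exponent matrix [Θ,I,T,M] × [X1,X2,X3,X4,X5,X6,X7]:
  Θ: [ 1  2  2  1  1 -2  1]
  I: [ 1  0  0 -1  0  0 -1]
  T: [-1 -1 -1  1 -1  1 -1]
  M: [-1 -1 -1 -1  0  1  1]
  [Θ]: (1)·1+(-1)·2+(2)·2+(2)·1+(-1)·1+(-2)·-2+(-2)·1 = 6
  [I]: (1)·1+(-1)·0+(2)·0+(2)·-1+(-1)·0+(-2)·0+(-2)·-1 = 1
  [T]: (1)·-1+(-1)·-1+(2)·-1+(2)·1+(-1)·-1+(-2)·1+(-2)·-1 = 1
  [M]: (1)·-1+(-1)·-1+(2)·-1+(2)·-1+(-1)·0+(-2)·1+(-2)·1 = -8
⇒ Θ^6 I T M^-8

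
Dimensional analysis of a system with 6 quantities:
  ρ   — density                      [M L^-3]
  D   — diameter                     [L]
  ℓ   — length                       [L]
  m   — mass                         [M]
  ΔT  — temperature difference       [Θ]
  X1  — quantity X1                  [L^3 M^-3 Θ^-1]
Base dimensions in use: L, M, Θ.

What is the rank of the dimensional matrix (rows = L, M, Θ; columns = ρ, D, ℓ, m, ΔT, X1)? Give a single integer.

3

Exponent matrix [L,M,Θ] × [ρ,D,ℓ,m,ΔT,X1]:
  L: [-3  1  1  0  0  3]
  M: [ 1  0  0  1  0 -3]
  Θ: [ 0  0  0  0  1 -1]
Row reduction gives pivot columns ρ,D,ΔT; rank = 3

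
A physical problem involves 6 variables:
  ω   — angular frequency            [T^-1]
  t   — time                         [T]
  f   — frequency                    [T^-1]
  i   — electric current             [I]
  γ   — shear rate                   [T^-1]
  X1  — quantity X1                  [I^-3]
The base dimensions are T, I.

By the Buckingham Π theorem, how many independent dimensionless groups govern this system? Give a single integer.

Write exponents as rows T,I / cols ω,t,f,i,γ,X1:
  T: [-1  1 -1  0 -1  0]
  I: [ 0  0  0  1  0 -3]
RREF → pivots at {ω,i} ⇒ r = 2
Π count = n − r = 6 − 2 = 4

4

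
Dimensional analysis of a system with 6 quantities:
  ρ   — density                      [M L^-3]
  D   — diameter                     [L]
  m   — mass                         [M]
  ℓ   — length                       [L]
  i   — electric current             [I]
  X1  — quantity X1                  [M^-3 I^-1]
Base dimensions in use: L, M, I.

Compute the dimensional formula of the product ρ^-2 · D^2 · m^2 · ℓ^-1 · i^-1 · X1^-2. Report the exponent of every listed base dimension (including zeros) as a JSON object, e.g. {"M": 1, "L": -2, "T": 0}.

Exponent matrix [L,M,I] × [ρ,D,m,ℓ,i,X1]:
  L: [-3  1  0  1  0  0]
  M: [ 1  0  1  0  0 -3]
  I: [ 0  0  0  0  1 -1]
  [L]: (-2)·-3+(2)·1+(2)·0+(-1)·1+(-1)·0+(-2)·0 = 7
  [M]: (-2)·1+(2)·0+(2)·1+(-1)·0+(-1)·0+(-2)·-3 = 6
  [I]: (-2)·0+(2)·0+(2)·0+(-1)·0+(-1)·1+(-2)·-1 = 1
⇒ L^7 M^6 I

{"L": 7, "M": 6, "I": 1}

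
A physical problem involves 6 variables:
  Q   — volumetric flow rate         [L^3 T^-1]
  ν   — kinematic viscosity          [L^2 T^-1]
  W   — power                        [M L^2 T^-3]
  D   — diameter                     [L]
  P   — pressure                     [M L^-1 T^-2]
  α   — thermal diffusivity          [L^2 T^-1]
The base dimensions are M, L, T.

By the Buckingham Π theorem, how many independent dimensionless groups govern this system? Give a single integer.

Dimensional matrix (M×L×T by Q×ν×W×D×P×α):
  M: [ 0  0  1  0  1  0]
  L: [ 3  2  2  1 -1  2]
  T: [-1 -1 -3  0 -2 -1]
Row reduction gives pivot columns Q,ν,W; rank = 3
n=6, r=3 ⇒ 3 dimensionless groups

3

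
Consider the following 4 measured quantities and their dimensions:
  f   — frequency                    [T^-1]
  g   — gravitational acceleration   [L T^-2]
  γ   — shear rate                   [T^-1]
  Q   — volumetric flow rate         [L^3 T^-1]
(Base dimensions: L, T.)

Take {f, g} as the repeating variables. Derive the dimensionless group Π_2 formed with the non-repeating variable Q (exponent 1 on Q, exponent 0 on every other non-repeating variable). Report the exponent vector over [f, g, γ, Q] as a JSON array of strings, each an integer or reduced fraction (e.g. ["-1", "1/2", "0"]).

Write exponents as rows L,T / cols f,g,γ,Q:
  L: [ 0  1  0  3]
  T: [-1 -2 -1 -1]
Row reduction gives pivot columns f,g; rank = 2
Pivot set = {f,g}, free = {γ,Q}
RREF:
  r0: [   1    0    1   -5]
  r1: [   0    1    0    3]
Fix exponent of Q at 1, γ at 0; solve each RREF row for its pivot's exponent:
  r0: exp(f) + (-5)·1 = 0 ⇒ exp(f) = 5
  r1: exp(g) + (3)·1 = 0 ⇒ exp(g) = -3
Π_2 = f^5 · g^-3 · Q

["5", "-3", "0", "1"]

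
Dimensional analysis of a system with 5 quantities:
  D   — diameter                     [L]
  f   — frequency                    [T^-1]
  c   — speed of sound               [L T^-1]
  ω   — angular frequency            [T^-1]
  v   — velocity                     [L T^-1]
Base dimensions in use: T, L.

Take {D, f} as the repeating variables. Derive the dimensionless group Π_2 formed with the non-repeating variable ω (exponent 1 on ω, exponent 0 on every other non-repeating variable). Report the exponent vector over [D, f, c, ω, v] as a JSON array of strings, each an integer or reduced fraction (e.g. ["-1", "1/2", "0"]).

["0", "-1", "0", "1", "0"]

Exponent matrix [T,L] × [D,f,c,ω,v]:
  T: [ 0 -1 -1 -1 -1]
  L: [ 1  0  1  0  1]
RREF → pivots at {D,f} ⇒ r = 2
Repeat: D,f; free: c,ω,v
RREF:
  r0: [   1    0    1    0    1]
  r1: [   0    1    1    1    1]
Fix exponent of ω at 1, c at 0, v at 0; solve each RREF row for its pivot's exponent:
  r0: exp(D) + (0)·1 = 0 ⇒ exp(D) = 0
  r1: exp(f) + (1)·1 = 0 ⇒ exp(f) = -1
Π_2 = f^-1 · ω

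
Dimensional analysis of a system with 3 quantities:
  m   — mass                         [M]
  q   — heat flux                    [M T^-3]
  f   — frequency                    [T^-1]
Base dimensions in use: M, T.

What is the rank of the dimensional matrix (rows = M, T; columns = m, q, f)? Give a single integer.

Exponent matrix [M,T] × [m,q,f]:
  M: [ 1  1  0]
  T: [ 0 -3 -1]
Row reduction gives pivot columns m,q; rank = 2

2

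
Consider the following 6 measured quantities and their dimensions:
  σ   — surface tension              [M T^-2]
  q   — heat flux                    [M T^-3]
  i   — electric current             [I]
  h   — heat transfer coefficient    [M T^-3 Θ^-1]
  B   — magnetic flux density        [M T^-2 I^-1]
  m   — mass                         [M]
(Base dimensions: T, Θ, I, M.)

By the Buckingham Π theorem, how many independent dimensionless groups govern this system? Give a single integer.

Dimensional matrix (T×Θ×I×M by σ×q×i×h×B×m):
  T: [-2 -3  0 -3 -2  0]
  Θ: [ 0  0  0 -1  0  0]
  I: [ 0  0  1  0 -1  0]
  M: [ 1  1  0  1  1  1]
Echelon form has 4 nonzero rows (pivots: σ,q,i,h)
Π count = n − r = 6 − 4 = 2

2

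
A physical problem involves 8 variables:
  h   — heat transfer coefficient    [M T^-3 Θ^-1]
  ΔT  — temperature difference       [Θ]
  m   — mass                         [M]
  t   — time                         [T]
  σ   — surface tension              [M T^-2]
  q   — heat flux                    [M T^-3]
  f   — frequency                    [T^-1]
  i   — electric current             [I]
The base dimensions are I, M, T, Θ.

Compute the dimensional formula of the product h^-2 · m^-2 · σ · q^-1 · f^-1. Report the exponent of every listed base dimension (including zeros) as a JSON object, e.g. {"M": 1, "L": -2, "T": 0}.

{"I": 0, "M": -4, "T": 8, "Θ": 2}

Exponent matrix [I,M,T,Θ] × [h,ΔT,m,t,σ,q,f,i]:
  I: [ 0  0  0  0  0  0  0  1]
  M: [ 1  0  1  0  1  1  0  0]
  T: [-3  0  0  1 -2 -3 -1  0]
  Θ: [-1  1  0  0  0  0  0  0]
  [I]: (-2)·0+(-2)·0+(1)·0+(-1)·0+(-1)·0 = 0
  [M]: (-2)·1+(-2)·1+(1)·1+(-1)·1+(-1)·0 = -4
  [T]: (-2)·-3+(-2)·0+(1)·-2+(-1)·-3+(-1)·-1 = 8
  [Θ]: (-2)·-1+(-2)·0+(1)·0+(-1)·0+(-1)·0 = 2
⇒ M^-4 T^8 Θ^2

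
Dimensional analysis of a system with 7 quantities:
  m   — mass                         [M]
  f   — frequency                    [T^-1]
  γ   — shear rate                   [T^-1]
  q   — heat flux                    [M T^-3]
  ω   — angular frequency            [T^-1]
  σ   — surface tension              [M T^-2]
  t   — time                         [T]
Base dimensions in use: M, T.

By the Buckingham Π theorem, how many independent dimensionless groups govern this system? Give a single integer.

Write exponents as rows M,T / cols m,f,γ,q,ω,σ,t:
  M: [ 1  0  0  1  0  1  0]
  T: [ 0 -1 -1 -3 -1 -2  1]
Row reduction gives pivot columns m,f; rank = 2
7 vars − rank 2 = 5 Π groups

5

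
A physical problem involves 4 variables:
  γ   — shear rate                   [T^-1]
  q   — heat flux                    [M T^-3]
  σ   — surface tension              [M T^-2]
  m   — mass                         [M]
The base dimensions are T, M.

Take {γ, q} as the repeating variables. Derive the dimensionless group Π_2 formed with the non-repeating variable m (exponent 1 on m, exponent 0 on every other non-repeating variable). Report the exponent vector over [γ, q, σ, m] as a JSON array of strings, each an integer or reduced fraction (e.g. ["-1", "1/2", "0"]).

Exponent matrix [T,M] × [γ,q,σ,m]:
  T: [-1 -3 -2  0]
  M: [ 0  1  1  1]
Echelon form has 2 nonzero rows (pivots: γ,q)
Repeat: γ,q; free: σ,m
RREF:
  r0: [   1    0   -1   -3]
  r1: [   0    1    1    1]
Fix exponent of m at 1, σ at 0; solve each RREF row for its pivot's exponent:
  r0: exp(γ) + (-3)·1 = 0 ⇒ exp(γ) = 3
  r1: exp(q) + (1)·1 = 0 ⇒ exp(q) = -1
Π_2 = γ^3 · q^-1 · m

["3", "-1", "0", "1"]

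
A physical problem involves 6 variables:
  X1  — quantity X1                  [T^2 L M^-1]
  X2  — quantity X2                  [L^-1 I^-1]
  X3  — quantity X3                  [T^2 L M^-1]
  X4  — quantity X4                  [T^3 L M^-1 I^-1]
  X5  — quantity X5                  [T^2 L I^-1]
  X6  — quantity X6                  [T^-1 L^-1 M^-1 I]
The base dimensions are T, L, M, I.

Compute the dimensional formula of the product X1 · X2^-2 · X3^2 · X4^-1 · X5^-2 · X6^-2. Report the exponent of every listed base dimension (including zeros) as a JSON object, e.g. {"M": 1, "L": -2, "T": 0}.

{"T": 1, "L": 4, "M": 0, "I": 3}

Dimensional matrix (T×L×M×I by X1×X2×X3×X4×X5×X6):
  T: [ 2  0  2  3  2 -1]
  L: [ 1 -1  1  1  1 -1]
  M: [-1  0 -1 -1  0 -1]
  I: [ 0 -1  0 -1 -1  1]
  [T]: (1)·2+(-2)·0+(2)·2+(-1)·3+(-2)·2+(-2)·-1 = 1
  [L]: (1)·1+(-2)·-1+(2)·1+(-1)·1+(-2)·1+(-2)·-1 = 4
  [M]: (1)·-1+(-2)·0+(2)·-1+(-1)·-1+(-2)·0+(-2)·-1 = 0
  [I]: (1)·0+(-2)·-1+(2)·0+(-1)·-1+(-2)·-1+(-2)·1 = 3
⇒ T L^4 I^3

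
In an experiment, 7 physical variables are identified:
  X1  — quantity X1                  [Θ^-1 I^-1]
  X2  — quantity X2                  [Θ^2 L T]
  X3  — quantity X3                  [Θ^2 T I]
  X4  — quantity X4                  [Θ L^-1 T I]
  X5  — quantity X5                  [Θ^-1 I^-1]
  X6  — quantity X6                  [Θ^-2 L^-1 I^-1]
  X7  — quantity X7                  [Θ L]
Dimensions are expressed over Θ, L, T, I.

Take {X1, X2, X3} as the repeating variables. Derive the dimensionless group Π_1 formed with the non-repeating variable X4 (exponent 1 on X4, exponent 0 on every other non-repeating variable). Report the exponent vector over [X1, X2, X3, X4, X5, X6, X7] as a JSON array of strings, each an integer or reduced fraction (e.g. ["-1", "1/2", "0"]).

Exponent matrix [Θ,L,T,I] × [X1,X2,X3,X4,X5,X6,X7]:
  Θ: [-1  2  2  1 -1 -2  1]
  L: [ 0  1  0 -1  0 -1  1]
  T: [ 0  1  1  1  0  0  0]
  I: [-1  0  1  1 -1 -1  0]
RREF → pivots at {X1,X2,X3} ⇒ r = 3
Pivot set = {X1,X2,X3}, free = {X4,X5,X6,X7}
RREF:
  r0: [   1    0    0    1    1    2   -1]
  r1: [   0    1    0   -1    0   -1    1]
  r2: [   0    0    1    2    0    1   -1]
  r3: [   0    0    0    0    0    0    0]
Fix exponent of X4 at 1, X5 at 0, X6 at 0, X7 at 0; solve each RREF row for its pivot's exponent:
  r0: exp(X1) + (1)·1 = 0 ⇒ exp(X1) = -1
  r1: exp(X2) + (-1)·1 = 0 ⇒ exp(X2) = 1
  r2: exp(X3) + (2)·1 = 0 ⇒ exp(X3) = -2
Π_1 = X1^-1 · X2 · X3^-2 · X4

["-1", "1", "-2", "1", "0", "0", "0"]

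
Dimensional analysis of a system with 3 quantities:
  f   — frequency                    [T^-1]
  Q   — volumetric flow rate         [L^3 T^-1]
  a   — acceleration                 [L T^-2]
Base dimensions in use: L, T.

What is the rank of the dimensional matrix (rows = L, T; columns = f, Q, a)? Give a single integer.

Dimensional matrix (L×T by f×Q×a):
  L: [ 0  3  1]
  T: [-1 -1 -2]
RREF → pivots at {f,Q} ⇒ r = 2

2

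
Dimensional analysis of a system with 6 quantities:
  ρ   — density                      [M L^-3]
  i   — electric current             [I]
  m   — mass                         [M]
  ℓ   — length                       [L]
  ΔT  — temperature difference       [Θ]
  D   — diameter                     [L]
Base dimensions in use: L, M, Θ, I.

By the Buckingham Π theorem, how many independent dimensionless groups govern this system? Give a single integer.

2

Dimensional matrix (L×M×Θ×I by ρ×i×m×ℓ×ΔT×D):
  L: [-3  0  0  1  0  1]
  M: [ 1  0  1  0  0  0]
  Θ: [ 0  0  0  0  1  0]
  I: [ 0  1  0  0  0  0]
Row reduction gives pivot columns ρ,i,m,ΔT; rank = 4
6 vars − rank 4 = 2 Π groups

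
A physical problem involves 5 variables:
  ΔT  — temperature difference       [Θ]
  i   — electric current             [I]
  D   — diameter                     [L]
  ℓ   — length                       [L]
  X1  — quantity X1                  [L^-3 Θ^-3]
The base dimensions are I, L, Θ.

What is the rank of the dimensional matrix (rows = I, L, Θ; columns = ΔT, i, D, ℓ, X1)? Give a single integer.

Write exponents as rows I,L,Θ / cols ΔT,i,D,ℓ,X1:
  I: [ 0  1  0  0  0]
  L: [ 0  0  1  1 -3]
  Θ: [ 1  0  0  0 -3]
Row reduction gives pivot columns ΔT,i,D; rank = 3

3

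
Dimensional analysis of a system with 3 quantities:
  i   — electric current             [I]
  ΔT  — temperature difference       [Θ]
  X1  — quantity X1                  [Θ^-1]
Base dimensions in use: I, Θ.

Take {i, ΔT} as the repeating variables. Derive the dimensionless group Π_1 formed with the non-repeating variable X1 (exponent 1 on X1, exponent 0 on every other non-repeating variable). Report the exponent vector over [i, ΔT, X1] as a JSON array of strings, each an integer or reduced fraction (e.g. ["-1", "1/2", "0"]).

Write exponents as rows I,Θ / cols i,ΔT,X1:
  I: [ 1  0  0]
  Θ: [ 0  1 -1]
Echelon form has 2 nonzero rows (pivots: i,ΔT)
Pivot set = {i,ΔT}, free = {X1}
RREF:
  r0: [   1    0    0]
  r1: [   0    1   -1]
Fix exponent of X1 at 1; solve each RREF row for its pivot's exponent:
  r0: exp(i) + (0)·1 = 0 ⇒ exp(i) = 0
  r1: exp(ΔT) + (-1)·1 = 0 ⇒ exp(ΔT) = 1
Π_1 = ΔT · X1

["0", "1", "1"]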